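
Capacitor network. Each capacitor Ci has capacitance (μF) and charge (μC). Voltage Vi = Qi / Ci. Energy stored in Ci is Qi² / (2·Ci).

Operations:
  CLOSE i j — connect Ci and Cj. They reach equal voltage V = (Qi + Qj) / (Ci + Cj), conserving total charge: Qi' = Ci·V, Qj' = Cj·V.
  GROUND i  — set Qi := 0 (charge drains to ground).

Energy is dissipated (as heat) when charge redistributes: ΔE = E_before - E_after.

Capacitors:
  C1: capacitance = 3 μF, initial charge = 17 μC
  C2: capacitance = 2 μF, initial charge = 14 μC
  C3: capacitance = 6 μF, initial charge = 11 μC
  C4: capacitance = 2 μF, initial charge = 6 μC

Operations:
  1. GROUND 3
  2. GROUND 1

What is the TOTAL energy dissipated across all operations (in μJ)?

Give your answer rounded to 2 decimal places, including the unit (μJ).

Answer: 58.25 μJ

Derivation:
Initial: C1(3μF, Q=17μC, V=5.67V), C2(2μF, Q=14μC, V=7.00V), C3(6μF, Q=11μC, V=1.83V), C4(2μF, Q=6μC, V=3.00V)
Op 1: GROUND 3: Q3=0; energy lost=10.083
Op 2: GROUND 1: Q1=0; energy lost=48.167
Total dissipated: 58.250 μJ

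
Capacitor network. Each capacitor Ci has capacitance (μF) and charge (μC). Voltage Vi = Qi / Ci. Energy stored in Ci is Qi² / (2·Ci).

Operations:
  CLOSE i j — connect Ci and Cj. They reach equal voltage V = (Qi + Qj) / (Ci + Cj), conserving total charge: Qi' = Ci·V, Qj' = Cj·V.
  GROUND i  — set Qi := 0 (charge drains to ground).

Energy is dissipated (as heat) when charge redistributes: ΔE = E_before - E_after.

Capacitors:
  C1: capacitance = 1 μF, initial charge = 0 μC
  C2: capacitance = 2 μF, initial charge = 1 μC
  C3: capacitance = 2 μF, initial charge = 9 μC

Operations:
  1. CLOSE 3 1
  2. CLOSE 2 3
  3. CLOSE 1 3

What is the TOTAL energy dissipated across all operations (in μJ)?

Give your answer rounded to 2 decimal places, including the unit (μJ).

Initial: C1(1μF, Q=0μC, V=0.00V), C2(2μF, Q=1μC, V=0.50V), C3(2μF, Q=9μC, V=4.50V)
Op 1: CLOSE 3-1: Q_total=9.00, C_total=3.00, V=3.00; Q3=6.00, Q1=3.00; dissipated=6.750
Op 2: CLOSE 2-3: Q_total=7.00, C_total=4.00, V=1.75; Q2=3.50, Q3=3.50; dissipated=3.125
Op 3: CLOSE 1-3: Q_total=6.50, C_total=3.00, V=2.17; Q1=2.17, Q3=4.33; dissipated=0.521
Total dissipated: 10.396 μJ

Answer: 10.40 μJ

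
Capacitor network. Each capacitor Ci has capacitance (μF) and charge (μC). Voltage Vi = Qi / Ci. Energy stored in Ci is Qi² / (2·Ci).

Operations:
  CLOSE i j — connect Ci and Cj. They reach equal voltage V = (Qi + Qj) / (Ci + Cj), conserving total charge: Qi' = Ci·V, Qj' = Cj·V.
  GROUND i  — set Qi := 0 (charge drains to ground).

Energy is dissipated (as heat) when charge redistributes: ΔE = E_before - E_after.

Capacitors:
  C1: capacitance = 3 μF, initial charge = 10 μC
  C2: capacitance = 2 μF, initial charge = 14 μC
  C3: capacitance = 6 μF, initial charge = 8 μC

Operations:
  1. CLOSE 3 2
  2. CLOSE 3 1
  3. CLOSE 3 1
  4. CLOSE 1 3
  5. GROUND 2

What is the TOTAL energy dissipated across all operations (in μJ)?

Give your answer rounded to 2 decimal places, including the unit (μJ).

Answer: 31.99 μJ

Derivation:
Initial: C1(3μF, Q=10μC, V=3.33V), C2(2μF, Q=14μC, V=7.00V), C3(6μF, Q=8μC, V=1.33V)
Op 1: CLOSE 3-2: Q_total=22.00, C_total=8.00, V=2.75; Q3=16.50, Q2=5.50; dissipated=24.083
Op 2: CLOSE 3-1: Q_total=26.50, C_total=9.00, V=2.94; Q3=17.67, Q1=8.83; dissipated=0.340
Op 3: CLOSE 3-1: Q_total=26.50, C_total=9.00, V=2.94; Q3=17.67, Q1=8.83; dissipated=0.000
Op 4: CLOSE 1-3: Q_total=26.50, C_total=9.00, V=2.94; Q1=8.83, Q3=17.67; dissipated=0.000
Op 5: GROUND 2: Q2=0; energy lost=7.562
Total dissipated: 31.986 μJ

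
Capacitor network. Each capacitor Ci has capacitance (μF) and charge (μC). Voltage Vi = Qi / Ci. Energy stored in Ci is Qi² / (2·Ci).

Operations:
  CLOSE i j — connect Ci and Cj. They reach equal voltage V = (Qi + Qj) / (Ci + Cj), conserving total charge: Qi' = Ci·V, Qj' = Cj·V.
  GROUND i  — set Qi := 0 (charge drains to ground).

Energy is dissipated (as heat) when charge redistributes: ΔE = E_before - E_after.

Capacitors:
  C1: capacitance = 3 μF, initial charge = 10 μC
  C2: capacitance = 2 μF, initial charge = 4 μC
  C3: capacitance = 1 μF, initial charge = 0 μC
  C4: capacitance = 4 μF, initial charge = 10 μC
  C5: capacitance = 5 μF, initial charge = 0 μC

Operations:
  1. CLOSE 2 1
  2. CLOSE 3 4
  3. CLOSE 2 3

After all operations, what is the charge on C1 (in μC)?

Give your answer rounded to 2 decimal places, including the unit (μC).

Initial: C1(3μF, Q=10μC, V=3.33V), C2(2μF, Q=4μC, V=2.00V), C3(1μF, Q=0μC, V=0.00V), C4(4μF, Q=10μC, V=2.50V), C5(5μF, Q=0μC, V=0.00V)
Op 1: CLOSE 2-1: Q_total=14.00, C_total=5.00, V=2.80; Q2=5.60, Q1=8.40; dissipated=1.067
Op 2: CLOSE 3-4: Q_total=10.00, C_total=5.00, V=2.00; Q3=2.00, Q4=8.00; dissipated=2.500
Op 3: CLOSE 2-3: Q_total=7.60, C_total=3.00, V=2.53; Q2=5.07, Q3=2.53; dissipated=0.213
Final charges: Q1=8.40, Q2=5.07, Q3=2.53, Q4=8.00, Q5=0.00

Answer: 8.40 μC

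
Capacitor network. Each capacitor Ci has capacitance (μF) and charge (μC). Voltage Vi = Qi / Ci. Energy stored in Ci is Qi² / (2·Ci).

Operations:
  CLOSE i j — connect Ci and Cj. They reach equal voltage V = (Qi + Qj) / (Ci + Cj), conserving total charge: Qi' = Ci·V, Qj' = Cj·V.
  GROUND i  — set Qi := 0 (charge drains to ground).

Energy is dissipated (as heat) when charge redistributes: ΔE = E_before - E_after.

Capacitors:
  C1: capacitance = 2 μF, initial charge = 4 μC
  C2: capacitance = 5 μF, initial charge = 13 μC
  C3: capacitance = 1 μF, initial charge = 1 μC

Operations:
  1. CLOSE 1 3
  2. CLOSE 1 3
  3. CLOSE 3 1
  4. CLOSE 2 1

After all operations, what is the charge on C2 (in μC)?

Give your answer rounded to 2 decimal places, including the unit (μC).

Answer: 11.67 μC

Derivation:
Initial: C1(2μF, Q=4μC, V=2.00V), C2(5μF, Q=13μC, V=2.60V), C3(1μF, Q=1μC, V=1.00V)
Op 1: CLOSE 1-3: Q_total=5.00, C_total=3.00, V=1.67; Q1=3.33, Q3=1.67; dissipated=0.333
Op 2: CLOSE 1-3: Q_total=5.00, C_total=3.00, V=1.67; Q1=3.33, Q3=1.67; dissipated=0.000
Op 3: CLOSE 3-1: Q_total=5.00, C_total=3.00, V=1.67; Q3=1.67, Q1=3.33; dissipated=0.000
Op 4: CLOSE 2-1: Q_total=16.33, C_total=7.00, V=2.33; Q2=11.67, Q1=4.67; dissipated=0.622
Final charges: Q1=4.67, Q2=11.67, Q3=1.67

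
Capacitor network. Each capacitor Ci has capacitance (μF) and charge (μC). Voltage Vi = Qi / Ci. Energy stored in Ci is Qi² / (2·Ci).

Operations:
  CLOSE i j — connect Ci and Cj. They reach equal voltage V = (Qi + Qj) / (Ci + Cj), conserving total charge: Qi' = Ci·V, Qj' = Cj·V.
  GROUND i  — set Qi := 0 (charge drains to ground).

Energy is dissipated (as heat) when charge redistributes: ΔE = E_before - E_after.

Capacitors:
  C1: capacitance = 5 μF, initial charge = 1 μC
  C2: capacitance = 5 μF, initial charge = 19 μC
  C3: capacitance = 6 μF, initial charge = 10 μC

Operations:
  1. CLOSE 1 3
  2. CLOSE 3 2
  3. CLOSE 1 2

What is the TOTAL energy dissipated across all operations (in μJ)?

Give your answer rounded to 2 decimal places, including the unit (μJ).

Initial: C1(5μF, Q=1μC, V=0.20V), C2(5μF, Q=19μC, V=3.80V), C3(6μF, Q=10μC, V=1.67V)
Op 1: CLOSE 1-3: Q_total=11.00, C_total=11.00, V=1.00; Q1=5.00, Q3=6.00; dissipated=2.933
Op 2: CLOSE 3-2: Q_total=25.00, C_total=11.00, V=2.27; Q3=13.64, Q2=11.36; dissipated=10.691
Op 3: CLOSE 1-2: Q_total=16.36, C_total=10.00, V=1.64; Q1=8.18, Q2=8.18; dissipated=2.025
Total dissipated: 15.649 μJ

Answer: 15.65 μJ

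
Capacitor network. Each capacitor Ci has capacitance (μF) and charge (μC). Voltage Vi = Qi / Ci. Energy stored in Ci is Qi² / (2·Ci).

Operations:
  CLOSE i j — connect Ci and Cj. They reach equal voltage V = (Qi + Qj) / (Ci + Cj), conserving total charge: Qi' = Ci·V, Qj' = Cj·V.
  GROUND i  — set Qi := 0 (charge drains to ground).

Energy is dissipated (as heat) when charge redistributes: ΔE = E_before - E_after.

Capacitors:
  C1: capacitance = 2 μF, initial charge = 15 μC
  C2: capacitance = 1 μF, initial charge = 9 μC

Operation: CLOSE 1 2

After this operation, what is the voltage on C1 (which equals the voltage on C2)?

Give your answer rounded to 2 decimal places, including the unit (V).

Answer: 8.00 V

Derivation:
Initial: C1(2μF, Q=15μC, V=7.50V), C2(1μF, Q=9μC, V=9.00V)
Op 1: CLOSE 1-2: Q_total=24.00, C_total=3.00, V=8.00; Q1=16.00, Q2=8.00; dissipated=0.750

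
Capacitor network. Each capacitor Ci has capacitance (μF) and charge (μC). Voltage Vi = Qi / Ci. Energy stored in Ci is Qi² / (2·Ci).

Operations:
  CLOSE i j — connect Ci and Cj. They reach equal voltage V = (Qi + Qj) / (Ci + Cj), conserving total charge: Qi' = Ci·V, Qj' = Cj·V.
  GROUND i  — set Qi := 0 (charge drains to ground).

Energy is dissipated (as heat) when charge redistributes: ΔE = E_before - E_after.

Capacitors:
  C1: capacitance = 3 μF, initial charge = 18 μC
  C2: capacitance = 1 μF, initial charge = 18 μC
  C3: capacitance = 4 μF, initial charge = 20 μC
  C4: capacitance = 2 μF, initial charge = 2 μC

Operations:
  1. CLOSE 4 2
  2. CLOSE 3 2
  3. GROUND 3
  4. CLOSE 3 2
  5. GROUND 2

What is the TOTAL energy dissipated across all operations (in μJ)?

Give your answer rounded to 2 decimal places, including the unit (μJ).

Answer: 166.28 μJ

Derivation:
Initial: C1(3μF, Q=18μC, V=6.00V), C2(1μF, Q=18μC, V=18.00V), C3(4μF, Q=20μC, V=5.00V), C4(2μF, Q=2μC, V=1.00V)
Op 1: CLOSE 4-2: Q_total=20.00, C_total=3.00, V=6.67; Q4=13.33, Q2=6.67; dissipated=96.333
Op 2: CLOSE 3-2: Q_total=26.67, C_total=5.00, V=5.33; Q3=21.33, Q2=5.33; dissipated=1.111
Op 3: GROUND 3: Q3=0; energy lost=56.889
Op 4: CLOSE 3-2: Q_total=5.33, C_total=5.00, V=1.07; Q3=4.27, Q2=1.07; dissipated=11.378
Op 5: GROUND 2: Q2=0; energy lost=0.569
Total dissipated: 166.280 μJ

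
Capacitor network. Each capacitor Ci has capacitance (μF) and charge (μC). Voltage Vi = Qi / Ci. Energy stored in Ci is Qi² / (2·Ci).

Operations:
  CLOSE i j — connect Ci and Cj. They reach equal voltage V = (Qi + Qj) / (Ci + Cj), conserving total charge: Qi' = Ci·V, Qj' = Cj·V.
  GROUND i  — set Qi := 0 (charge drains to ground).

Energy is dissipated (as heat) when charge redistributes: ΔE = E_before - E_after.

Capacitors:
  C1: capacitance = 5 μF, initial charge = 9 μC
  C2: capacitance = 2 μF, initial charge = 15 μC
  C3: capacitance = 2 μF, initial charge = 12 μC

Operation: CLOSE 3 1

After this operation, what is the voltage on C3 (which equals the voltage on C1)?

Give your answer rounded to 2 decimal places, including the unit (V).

Answer: 3.00 V

Derivation:
Initial: C1(5μF, Q=9μC, V=1.80V), C2(2μF, Q=15μC, V=7.50V), C3(2μF, Q=12μC, V=6.00V)
Op 1: CLOSE 3-1: Q_total=21.00, C_total=7.00, V=3.00; Q3=6.00, Q1=15.00; dissipated=12.600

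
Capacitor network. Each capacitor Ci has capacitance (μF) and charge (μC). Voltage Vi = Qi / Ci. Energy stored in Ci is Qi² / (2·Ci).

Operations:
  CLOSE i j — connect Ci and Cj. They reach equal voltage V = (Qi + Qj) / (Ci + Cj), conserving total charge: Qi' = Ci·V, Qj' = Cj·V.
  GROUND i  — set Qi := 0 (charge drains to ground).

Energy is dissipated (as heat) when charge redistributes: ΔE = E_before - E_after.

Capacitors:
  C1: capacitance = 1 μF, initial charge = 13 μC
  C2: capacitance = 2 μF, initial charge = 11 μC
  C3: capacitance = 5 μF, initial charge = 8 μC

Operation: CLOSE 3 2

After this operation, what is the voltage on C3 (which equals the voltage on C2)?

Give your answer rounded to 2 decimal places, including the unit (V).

Answer: 2.71 V

Derivation:
Initial: C1(1μF, Q=13μC, V=13.00V), C2(2μF, Q=11μC, V=5.50V), C3(5μF, Q=8μC, V=1.60V)
Op 1: CLOSE 3-2: Q_total=19.00, C_total=7.00, V=2.71; Q3=13.57, Q2=5.43; dissipated=10.864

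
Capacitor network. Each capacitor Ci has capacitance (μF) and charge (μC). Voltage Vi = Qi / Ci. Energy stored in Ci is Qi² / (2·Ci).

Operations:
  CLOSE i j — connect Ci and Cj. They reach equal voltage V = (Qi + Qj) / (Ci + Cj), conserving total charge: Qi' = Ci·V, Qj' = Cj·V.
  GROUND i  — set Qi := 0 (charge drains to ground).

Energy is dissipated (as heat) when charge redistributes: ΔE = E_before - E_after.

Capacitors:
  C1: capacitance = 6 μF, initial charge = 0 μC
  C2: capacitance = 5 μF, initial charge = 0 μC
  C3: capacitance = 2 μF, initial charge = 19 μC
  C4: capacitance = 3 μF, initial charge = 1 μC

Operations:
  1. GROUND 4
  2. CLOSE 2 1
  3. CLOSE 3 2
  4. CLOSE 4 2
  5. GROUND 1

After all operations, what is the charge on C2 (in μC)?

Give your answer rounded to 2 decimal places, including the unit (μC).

Initial: C1(6μF, Q=0μC, V=0.00V), C2(5μF, Q=0μC, V=0.00V), C3(2μF, Q=19μC, V=9.50V), C4(3μF, Q=1μC, V=0.33V)
Op 1: GROUND 4: Q4=0; energy lost=0.167
Op 2: CLOSE 2-1: Q_total=0.00, C_total=11.00, V=0.00; Q2=0.00, Q1=0.00; dissipated=0.000
Op 3: CLOSE 3-2: Q_total=19.00, C_total=7.00, V=2.71; Q3=5.43, Q2=13.57; dissipated=64.464
Op 4: CLOSE 4-2: Q_total=13.57, C_total=8.00, V=1.70; Q4=5.09, Q2=8.48; dissipated=6.907
Op 5: GROUND 1: Q1=0; energy lost=0.000
Final charges: Q1=0.00, Q2=8.48, Q3=5.43, Q4=5.09

Answer: 8.48 μC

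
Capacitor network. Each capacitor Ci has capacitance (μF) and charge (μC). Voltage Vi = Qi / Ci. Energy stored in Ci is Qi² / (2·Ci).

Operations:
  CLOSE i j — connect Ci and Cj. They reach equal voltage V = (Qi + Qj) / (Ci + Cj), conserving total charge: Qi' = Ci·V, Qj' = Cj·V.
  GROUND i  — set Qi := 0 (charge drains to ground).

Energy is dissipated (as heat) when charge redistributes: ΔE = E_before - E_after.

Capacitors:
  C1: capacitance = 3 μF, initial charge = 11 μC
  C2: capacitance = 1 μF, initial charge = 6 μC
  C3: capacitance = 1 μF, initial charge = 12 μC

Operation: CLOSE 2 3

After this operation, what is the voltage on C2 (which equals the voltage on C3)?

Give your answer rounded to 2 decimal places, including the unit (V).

Answer: 9.00 V

Derivation:
Initial: C1(3μF, Q=11μC, V=3.67V), C2(1μF, Q=6μC, V=6.00V), C3(1μF, Q=12μC, V=12.00V)
Op 1: CLOSE 2-3: Q_total=18.00, C_total=2.00, V=9.00; Q2=9.00, Q3=9.00; dissipated=9.000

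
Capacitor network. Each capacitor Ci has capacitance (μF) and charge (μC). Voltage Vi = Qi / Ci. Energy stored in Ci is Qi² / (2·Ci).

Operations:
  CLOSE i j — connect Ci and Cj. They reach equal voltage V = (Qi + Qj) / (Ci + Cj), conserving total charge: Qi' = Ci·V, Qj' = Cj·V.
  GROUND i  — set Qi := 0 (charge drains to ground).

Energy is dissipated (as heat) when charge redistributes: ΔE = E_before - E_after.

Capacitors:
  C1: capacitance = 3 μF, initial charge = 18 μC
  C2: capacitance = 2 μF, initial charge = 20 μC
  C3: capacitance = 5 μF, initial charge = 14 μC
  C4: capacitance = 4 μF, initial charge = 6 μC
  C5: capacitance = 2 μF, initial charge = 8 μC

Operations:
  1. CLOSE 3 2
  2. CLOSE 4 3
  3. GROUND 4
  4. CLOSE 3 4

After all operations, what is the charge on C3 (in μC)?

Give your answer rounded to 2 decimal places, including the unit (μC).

Initial: C1(3μF, Q=18μC, V=6.00V), C2(2μF, Q=20μC, V=10.00V), C3(5μF, Q=14μC, V=2.80V), C4(4μF, Q=6μC, V=1.50V), C5(2μF, Q=8μC, V=4.00V)
Op 1: CLOSE 3-2: Q_total=34.00, C_total=7.00, V=4.86; Q3=24.29, Q2=9.71; dissipated=37.029
Op 2: CLOSE 4-3: Q_total=30.29, C_total=9.00, V=3.37; Q4=13.46, Q3=16.83; dissipated=12.523
Op 3: GROUND 4: Q4=0; energy lost=22.648
Op 4: CLOSE 3-4: Q_total=16.83, C_total=9.00, V=1.87; Q3=9.35, Q4=7.48; dissipated=12.582
Final charges: Q1=18.00, Q2=9.71, Q3=9.35, Q4=7.48, Q5=8.00

Answer: 9.35 μC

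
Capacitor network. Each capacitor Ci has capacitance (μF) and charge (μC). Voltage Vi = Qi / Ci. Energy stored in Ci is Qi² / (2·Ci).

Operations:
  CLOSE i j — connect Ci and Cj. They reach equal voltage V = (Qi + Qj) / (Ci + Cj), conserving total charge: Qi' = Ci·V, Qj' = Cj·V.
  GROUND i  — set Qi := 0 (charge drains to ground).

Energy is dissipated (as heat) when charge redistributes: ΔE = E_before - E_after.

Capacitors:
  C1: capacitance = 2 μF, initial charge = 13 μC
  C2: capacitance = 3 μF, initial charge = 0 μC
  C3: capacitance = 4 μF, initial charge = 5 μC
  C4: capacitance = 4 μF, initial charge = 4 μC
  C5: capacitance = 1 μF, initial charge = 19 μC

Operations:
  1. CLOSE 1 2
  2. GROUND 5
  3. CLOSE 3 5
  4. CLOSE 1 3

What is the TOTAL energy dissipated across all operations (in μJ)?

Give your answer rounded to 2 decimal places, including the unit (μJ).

Answer: 208.18 μJ

Derivation:
Initial: C1(2μF, Q=13μC, V=6.50V), C2(3μF, Q=0μC, V=0.00V), C3(4μF, Q=5μC, V=1.25V), C4(4μF, Q=4μC, V=1.00V), C5(1μF, Q=19μC, V=19.00V)
Op 1: CLOSE 1-2: Q_total=13.00, C_total=5.00, V=2.60; Q1=5.20, Q2=7.80; dissipated=25.350
Op 2: GROUND 5: Q5=0; energy lost=180.500
Op 3: CLOSE 3-5: Q_total=5.00, C_total=5.00, V=1.00; Q3=4.00, Q5=1.00; dissipated=0.625
Op 4: CLOSE 1-3: Q_total=9.20, C_total=6.00, V=1.53; Q1=3.07, Q3=6.13; dissipated=1.707
Total dissipated: 208.182 μJ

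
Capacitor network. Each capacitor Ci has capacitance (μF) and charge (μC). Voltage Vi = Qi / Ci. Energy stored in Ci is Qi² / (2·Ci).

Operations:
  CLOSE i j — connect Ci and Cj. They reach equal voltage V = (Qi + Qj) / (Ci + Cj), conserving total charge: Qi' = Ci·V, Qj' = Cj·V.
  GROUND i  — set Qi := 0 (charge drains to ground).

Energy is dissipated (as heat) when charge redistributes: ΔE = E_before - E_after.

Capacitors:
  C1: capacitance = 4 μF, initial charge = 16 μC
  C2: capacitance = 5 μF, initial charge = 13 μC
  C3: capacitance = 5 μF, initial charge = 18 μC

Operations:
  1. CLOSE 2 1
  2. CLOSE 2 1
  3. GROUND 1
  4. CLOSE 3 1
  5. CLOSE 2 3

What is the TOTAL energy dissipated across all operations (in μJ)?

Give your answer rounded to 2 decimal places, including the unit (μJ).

Initial: C1(4μF, Q=16μC, V=4.00V), C2(5μF, Q=13μC, V=2.60V), C3(5μF, Q=18μC, V=3.60V)
Op 1: CLOSE 2-1: Q_total=29.00, C_total=9.00, V=3.22; Q2=16.11, Q1=12.89; dissipated=2.178
Op 2: CLOSE 2-1: Q_total=29.00, C_total=9.00, V=3.22; Q2=16.11, Q1=12.89; dissipated=0.000
Op 3: GROUND 1: Q1=0; energy lost=20.765
Op 4: CLOSE 3-1: Q_total=18.00, C_total=9.00, V=2.00; Q3=10.00, Q1=8.00; dissipated=14.400
Op 5: CLOSE 2-3: Q_total=26.11, C_total=10.00, V=2.61; Q2=13.06, Q3=13.06; dissipated=1.867
Total dissipated: 39.210 μJ

Answer: 39.21 μJ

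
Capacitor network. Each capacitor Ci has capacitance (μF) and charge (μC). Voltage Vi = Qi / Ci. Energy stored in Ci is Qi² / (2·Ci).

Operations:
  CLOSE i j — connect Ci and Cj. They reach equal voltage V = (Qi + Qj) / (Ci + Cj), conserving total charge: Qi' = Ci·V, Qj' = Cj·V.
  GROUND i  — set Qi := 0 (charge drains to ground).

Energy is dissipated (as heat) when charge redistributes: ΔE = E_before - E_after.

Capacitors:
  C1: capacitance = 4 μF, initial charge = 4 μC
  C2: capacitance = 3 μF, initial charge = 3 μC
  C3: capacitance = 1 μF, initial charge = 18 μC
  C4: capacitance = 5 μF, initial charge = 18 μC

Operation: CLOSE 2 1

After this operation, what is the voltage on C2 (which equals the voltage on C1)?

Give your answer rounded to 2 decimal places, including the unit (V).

Answer: 1.00 V

Derivation:
Initial: C1(4μF, Q=4μC, V=1.00V), C2(3μF, Q=3μC, V=1.00V), C3(1μF, Q=18μC, V=18.00V), C4(5μF, Q=18μC, V=3.60V)
Op 1: CLOSE 2-1: Q_total=7.00, C_total=7.00, V=1.00; Q2=3.00, Q1=4.00; dissipated=0.000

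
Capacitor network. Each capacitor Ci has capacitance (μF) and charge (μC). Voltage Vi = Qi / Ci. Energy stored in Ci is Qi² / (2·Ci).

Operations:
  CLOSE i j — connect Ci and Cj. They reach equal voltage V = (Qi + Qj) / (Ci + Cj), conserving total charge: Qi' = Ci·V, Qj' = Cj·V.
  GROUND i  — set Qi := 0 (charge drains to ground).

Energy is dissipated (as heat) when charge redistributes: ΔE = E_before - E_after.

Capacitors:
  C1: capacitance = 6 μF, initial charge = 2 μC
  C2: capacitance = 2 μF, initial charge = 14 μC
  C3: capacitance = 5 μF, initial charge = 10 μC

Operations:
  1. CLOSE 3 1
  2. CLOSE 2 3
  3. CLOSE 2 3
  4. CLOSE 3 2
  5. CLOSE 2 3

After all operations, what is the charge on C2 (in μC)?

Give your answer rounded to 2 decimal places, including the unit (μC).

Answer: 5.56 μC

Derivation:
Initial: C1(6μF, Q=2μC, V=0.33V), C2(2μF, Q=14μC, V=7.00V), C3(5μF, Q=10μC, V=2.00V)
Op 1: CLOSE 3-1: Q_total=12.00, C_total=11.00, V=1.09; Q3=5.45, Q1=6.55; dissipated=3.788
Op 2: CLOSE 2-3: Q_total=19.45, C_total=7.00, V=2.78; Q2=5.56, Q3=13.90; dissipated=24.941
Op 3: CLOSE 2-3: Q_total=19.45, C_total=7.00, V=2.78; Q2=5.56, Q3=13.90; dissipated=0.000
Op 4: CLOSE 3-2: Q_total=19.45, C_total=7.00, V=2.78; Q3=13.90, Q2=5.56; dissipated=0.000
Op 5: CLOSE 2-3: Q_total=19.45, C_total=7.00, V=2.78; Q2=5.56, Q3=13.90; dissipated=0.000
Final charges: Q1=6.55, Q2=5.56, Q3=13.90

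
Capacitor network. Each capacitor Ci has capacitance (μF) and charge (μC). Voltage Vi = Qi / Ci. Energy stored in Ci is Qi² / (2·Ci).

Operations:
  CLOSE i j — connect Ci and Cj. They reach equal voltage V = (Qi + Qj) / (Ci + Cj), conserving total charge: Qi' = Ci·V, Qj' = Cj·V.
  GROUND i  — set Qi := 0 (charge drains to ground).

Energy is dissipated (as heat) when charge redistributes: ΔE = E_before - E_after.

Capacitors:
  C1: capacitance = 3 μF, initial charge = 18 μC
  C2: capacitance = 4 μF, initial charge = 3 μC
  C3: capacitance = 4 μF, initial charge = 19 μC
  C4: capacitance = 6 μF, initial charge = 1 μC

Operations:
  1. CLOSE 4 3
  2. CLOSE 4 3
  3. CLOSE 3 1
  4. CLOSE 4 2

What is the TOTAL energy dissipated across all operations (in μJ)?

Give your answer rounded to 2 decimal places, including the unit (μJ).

Initial: C1(3μF, Q=18μC, V=6.00V), C2(4μF, Q=3μC, V=0.75V), C3(4μF, Q=19μC, V=4.75V), C4(6μF, Q=1μC, V=0.17V)
Op 1: CLOSE 4-3: Q_total=20.00, C_total=10.00, V=2.00; Q4=12.00, Q3=8.00; dissipated=25.208
Op 2: CLOSE 4-3: Q_total=20.00, C_total=10.00, V=2.00; Q4=12.00, Q3=8.00; dissipated=0.000
Op 3: CLOSE 3-1: Q_total=26.00, C_total=7.00, V=3.71; Q3=14.86, Q1=11.14; dissipated=13.714
Op 4: CLOSE 4-2: Q_total=15.00, C_total=10.00, V=1.50; Q4=9.00, Q2=6.00; dissipated=1.875
Total dissipated: 40.798 μJ

Answer: 40.80 μJ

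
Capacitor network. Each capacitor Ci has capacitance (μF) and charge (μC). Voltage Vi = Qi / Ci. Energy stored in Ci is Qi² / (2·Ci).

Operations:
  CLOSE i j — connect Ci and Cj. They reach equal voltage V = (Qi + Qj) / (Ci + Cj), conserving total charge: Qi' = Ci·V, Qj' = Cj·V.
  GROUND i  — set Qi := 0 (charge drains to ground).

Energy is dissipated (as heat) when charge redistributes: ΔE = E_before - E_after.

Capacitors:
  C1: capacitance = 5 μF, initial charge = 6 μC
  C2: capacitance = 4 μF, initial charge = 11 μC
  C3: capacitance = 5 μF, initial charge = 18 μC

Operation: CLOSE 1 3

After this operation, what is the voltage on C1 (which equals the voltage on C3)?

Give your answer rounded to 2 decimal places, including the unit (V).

Answer: 2.40 V

Derivation:
Initial: C1(5μF, Q=6μC, V=1.20V), C2(4μF, Q=11μC, V=2.75V), C3(5μF, Q=18μC, V=3.60V)
Op 1: CLOSE 1-3: Q_total=24.00, C_total=10.00, V=2.40; Q1=12.00, Q3=12.00; dissipated=7.200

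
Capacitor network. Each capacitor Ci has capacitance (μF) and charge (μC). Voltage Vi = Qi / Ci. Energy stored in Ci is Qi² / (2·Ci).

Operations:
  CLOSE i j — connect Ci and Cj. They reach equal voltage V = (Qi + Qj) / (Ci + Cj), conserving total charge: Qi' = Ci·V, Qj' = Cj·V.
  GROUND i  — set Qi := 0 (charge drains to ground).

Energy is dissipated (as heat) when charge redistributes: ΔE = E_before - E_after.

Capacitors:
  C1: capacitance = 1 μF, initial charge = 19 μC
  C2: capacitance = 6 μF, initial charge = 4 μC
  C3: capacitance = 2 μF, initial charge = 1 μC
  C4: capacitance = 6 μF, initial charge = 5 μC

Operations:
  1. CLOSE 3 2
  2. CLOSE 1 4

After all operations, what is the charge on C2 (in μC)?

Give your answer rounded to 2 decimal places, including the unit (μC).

Initial: C1(1μF, Q=19μC, V=19.00V), C2(6μF, Q=4μC, V=0.67V), C3(2μF, Q=1μC, V=0.50V), C4(6μF, Q=5μC, V=0.83V)
Op 1: CLOSE 3-2: Q_total=5.00, C_total=8.00, V=0.62; Q3=1.25, Q2=3.75; dissipated=0.021
Op 2: CLOSE 1-4: Q_total=24.00, C_total=7.00, V=3.43; Q1=3.43, Q4=20.57; dissipated=141.440
Final charges: Q1=3.43, Q2=3.75, Q3=1.25, Q4=20.57

Answer: 3.75 μC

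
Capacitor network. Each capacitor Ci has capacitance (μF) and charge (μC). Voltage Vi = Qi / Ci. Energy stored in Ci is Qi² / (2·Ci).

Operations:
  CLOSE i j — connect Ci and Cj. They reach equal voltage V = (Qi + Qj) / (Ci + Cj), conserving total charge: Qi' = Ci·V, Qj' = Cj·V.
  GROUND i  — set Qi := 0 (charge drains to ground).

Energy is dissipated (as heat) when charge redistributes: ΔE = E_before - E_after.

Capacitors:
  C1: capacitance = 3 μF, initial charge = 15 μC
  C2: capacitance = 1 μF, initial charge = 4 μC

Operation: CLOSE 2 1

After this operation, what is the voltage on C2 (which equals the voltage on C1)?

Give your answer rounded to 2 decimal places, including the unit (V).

Initial: C1(3μF, Q=15μC, V=5.00V), C2(1μF, Q=4μC, V=4.00V)
Op 1: CLOSE 2-1: Q_total=19.00, C_total=4.00, V=4.75; Q2=4.75, Q1=14.25; dissipated=0.375

Answer: 4.75 V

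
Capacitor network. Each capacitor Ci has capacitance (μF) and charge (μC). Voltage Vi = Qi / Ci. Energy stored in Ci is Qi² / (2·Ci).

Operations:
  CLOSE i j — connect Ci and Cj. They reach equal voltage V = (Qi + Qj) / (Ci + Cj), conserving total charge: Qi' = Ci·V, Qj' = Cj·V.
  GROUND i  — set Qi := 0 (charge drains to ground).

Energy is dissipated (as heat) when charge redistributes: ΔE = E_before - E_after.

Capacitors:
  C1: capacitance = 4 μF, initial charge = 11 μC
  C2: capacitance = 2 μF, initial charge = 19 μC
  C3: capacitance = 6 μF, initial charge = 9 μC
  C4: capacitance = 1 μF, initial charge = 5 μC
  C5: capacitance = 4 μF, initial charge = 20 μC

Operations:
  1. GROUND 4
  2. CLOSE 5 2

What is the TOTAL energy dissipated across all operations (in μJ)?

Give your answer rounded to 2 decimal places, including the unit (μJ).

Answer: 26.00 μJ

Derivation:
Initial: C1(4μF, Q=11μC, V=2.75V), C2(2μF, Q=19μC, V=9.50V), C3(6μF, Q=9μC, V=1.50V), C4(1μF, Q=5μC, V=5.00V), C5(4μF, Q=20μC, V=5.00V)
Op 1: GROUND 4: Q4=0; energy lost=12.500
Op 2: CLOSE 5-2: Q_total=39.00, C_total=6.00, V=6.50; Q5=26.00, Q2=13.00; dissipated=13.500
Total dissipated: 26.000 μJ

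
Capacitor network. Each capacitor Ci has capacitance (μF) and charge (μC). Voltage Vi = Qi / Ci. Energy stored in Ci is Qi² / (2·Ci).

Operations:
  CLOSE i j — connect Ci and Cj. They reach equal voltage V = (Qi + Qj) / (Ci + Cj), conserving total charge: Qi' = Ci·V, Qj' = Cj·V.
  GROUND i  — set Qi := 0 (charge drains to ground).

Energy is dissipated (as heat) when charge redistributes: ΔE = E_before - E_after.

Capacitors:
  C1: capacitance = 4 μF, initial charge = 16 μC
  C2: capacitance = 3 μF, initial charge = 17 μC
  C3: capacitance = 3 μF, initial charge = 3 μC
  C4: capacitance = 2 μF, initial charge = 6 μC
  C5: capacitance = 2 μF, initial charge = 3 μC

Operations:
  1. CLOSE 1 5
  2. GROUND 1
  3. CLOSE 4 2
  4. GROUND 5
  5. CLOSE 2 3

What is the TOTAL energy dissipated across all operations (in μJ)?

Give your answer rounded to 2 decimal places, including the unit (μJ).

Initial: C1(4μF, Q=16μC, V=4.00V), C2(3μF, Q=17μC, V=5.67V), C3(3μF, Q=3μC, V=1.00V), C4(2μF, Q=6μC, V=3.00V), C5(2μF, Q=3μC, V=1.50V)
Op 1: CLOSE 1-5: Q_total=19.00, C_total=6.00, V=3.17; Q1=12.67, Q5=6.33; dissipated=4.167
Op 2: GROUND 1: Q1=0; energy lost=20.056
Op 3: CLOSE 4-2: Q_total=23.00, C_total=5.00, V=4.60; Q4=9.20, Q2=13.80; dissipated=4.267
Op 4: GROUND 5: Q5=0; energy lost=10.028
Op 5: CLOSE 2-3: Q_total=16.80, C_total=6.00, V=2.80; Q2=8.40, Q3=8.40; dissipated=9.720
Total dissipated: 48.237 μJ

Answer: 48.24 μJ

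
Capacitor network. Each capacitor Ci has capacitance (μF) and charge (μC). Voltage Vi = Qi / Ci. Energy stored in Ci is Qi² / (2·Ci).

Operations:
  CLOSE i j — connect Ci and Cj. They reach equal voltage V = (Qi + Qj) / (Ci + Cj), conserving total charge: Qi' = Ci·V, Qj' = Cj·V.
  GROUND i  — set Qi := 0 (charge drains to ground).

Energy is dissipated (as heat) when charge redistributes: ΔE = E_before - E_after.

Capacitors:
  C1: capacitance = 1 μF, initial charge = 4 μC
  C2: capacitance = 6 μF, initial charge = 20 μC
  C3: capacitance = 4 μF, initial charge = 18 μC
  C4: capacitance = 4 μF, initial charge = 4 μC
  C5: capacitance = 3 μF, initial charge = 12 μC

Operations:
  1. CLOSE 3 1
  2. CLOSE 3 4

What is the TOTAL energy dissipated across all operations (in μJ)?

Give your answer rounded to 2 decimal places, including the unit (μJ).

Initial: C1(1μF, Q=4μC, V=4.00V), C2(6μF, Q=20μC, V=3.33V), C3(4μF, Q=18μC, V=4.50V), C4(4μF, Q=4μC, V=1.00V), C5(3μF, Q=12μC, V=4.00V)
Op 1: CLOSE 3-1: Q_total=22.00, C_total=5.00, V=4.40; Q3=17.60, Q1=4.40; dissipated=0.100
Op 2: CLOSE 3-4: Q_total=21.60, C_total=8.00, V=2.70; Q3=10.80, Q4=10.80; dissipated=11.560
Total dissipated: 11.660 μJ

Answer: 11.66 μJ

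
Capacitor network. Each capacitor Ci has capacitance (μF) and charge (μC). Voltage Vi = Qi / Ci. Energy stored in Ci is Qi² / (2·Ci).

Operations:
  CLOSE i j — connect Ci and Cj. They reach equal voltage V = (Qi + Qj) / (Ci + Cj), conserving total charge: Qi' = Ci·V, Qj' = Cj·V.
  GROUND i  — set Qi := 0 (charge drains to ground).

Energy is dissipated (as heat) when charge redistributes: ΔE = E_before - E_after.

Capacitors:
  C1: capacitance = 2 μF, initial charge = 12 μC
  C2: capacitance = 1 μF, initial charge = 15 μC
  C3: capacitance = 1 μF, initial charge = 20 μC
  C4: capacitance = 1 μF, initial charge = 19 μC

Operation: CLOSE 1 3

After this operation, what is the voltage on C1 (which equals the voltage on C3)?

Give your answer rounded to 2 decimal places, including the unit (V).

Initial: C1(2μF, Q=12μC, V=6.00V), C2(1μF, Q=15μC, V=15.00V), C3(1μF, Q=20μC, V=20.00V), C4(1μF, Q=19μC, V=19.00V)
Op 1: CLOSE 1-3: Q_total=32.00, C_total=3.00, V=10.67; Q1=21.33, Q3=10.67; dissipated=65.333

Answer: 10.67 V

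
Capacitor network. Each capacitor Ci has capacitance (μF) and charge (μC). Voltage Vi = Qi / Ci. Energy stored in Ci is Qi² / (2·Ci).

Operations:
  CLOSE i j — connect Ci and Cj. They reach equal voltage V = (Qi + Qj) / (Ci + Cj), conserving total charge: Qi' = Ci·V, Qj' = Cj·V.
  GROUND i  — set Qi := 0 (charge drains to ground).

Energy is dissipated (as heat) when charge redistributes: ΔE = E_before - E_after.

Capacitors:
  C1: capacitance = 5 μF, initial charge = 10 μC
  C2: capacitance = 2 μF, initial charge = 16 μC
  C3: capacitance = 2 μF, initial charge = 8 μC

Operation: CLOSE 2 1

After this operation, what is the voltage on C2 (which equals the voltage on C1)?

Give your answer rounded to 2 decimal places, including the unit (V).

Answer: 3.71 V

Derivation:
Initial: C1(5μF, Q=10μC, V=2.00V), C2(2μF, Q=16μC, V=8.00V), C3(2μF, Q=8μC, V=4.00V)
Op 1: CLOSE 2-1: Q_total=26.00, C_total=7.00, V=3.71; Q2=7.43, Q1=18.57; dissipated=25.714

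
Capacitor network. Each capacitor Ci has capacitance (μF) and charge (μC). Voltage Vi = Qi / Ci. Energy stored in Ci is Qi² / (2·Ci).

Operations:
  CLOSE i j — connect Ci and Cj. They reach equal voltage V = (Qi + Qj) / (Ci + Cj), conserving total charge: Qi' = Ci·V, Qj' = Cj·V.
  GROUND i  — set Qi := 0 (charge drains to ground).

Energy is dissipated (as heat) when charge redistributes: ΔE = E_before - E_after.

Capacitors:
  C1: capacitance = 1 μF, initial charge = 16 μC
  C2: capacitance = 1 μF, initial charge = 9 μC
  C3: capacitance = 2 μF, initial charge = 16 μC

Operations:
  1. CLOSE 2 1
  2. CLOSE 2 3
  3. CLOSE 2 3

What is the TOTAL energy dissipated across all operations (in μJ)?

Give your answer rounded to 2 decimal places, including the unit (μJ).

Initial: C1(1μF, Q=16μC, V=16.00V), C2(1μF, Q=9μC, V=9.00V), C3(2μF, Q=16μC, V=8.00V)
Op 1: CLOSE 2-1: Q_total=25.00, C_total=2.00, V=12.50; Q2=12.50, Q1=12.50; dissipated=12.250
Op 2: CLOSE 2-3: Q_total=28.50, C_total=3.00, V=9.50; Q2=9.50, Q3=19.00; dissipated=6.750
Op 3: CLOSE 2-3: Q_total=28.50, C_total=3.00, V=9.50; Q2=9.50, Q3=19.00; dissipated=0.000
Total dissipated: 19.000 μJ

Answer: 19.00 μJ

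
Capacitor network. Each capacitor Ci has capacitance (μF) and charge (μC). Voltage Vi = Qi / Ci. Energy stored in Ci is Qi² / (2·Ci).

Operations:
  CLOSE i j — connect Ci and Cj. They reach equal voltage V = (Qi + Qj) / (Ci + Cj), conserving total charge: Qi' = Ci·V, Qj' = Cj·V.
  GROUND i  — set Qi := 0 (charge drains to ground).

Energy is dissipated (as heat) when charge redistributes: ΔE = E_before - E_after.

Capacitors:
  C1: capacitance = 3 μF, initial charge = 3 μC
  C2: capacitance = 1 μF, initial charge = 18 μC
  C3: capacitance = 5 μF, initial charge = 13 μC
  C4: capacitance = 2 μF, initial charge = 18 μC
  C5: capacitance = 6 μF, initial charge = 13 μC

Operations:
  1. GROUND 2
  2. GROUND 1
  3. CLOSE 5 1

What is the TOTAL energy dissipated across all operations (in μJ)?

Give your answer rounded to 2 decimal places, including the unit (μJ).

Answer: 168.19 μJ

Derivation:
Initial: C1(3μF, Q=3μC, V=1.00V), C2(1μF, Q=18μC, V=18.00V), C3(5μF, Q=13μC, V=2.60V), C4(2μF, Q=18μC, V=9.00V), C5(6μF, Q=13μC, V=2.17V)
Op 1: GROUND 2: Q2=0; energy lost=162.000
Op 2: GROUND 1: Q1=0; energy lost=1.500
Op 3: CLOSE 5-1: Q_total=13.00, C_total=9.00, V=1.44; Q5=8.67, Q1=4.33; dissipated=4.694
Total dissipated: 168.194 μJ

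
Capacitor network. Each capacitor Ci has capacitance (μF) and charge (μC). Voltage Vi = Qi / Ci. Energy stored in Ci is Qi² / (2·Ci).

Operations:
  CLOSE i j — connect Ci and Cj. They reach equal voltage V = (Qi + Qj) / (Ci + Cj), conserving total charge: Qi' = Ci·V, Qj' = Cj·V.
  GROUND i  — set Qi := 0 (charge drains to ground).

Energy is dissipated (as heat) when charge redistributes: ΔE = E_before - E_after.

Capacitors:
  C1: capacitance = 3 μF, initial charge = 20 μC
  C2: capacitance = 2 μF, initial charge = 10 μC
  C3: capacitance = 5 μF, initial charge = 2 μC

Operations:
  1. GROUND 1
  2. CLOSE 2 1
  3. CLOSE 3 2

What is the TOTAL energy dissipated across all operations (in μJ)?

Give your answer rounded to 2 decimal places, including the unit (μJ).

Initial: C1(3μF, Q=20μC, V=6.67V), C2(2μF, Q=10μC, V=5.00V), C3(5μF, Q=2μC, V=0.40V)
Op 1: GROUND 1: Q1=0; energy lost=66.667
Op 2: CLOSE 2-1: Q_total=10.00, C_total=5.00, V=2.00; Q2=4.00, Q1=6.00; dissipated=15.000
Op 3: CLOSE 3-2: Q_total=6.00, C_total=7.00, V=0.86; Q3=4.29, Q2=1.71; dissipated=1.829
Total dissipated: 83.495 μJ

Answer: 83.50 μJ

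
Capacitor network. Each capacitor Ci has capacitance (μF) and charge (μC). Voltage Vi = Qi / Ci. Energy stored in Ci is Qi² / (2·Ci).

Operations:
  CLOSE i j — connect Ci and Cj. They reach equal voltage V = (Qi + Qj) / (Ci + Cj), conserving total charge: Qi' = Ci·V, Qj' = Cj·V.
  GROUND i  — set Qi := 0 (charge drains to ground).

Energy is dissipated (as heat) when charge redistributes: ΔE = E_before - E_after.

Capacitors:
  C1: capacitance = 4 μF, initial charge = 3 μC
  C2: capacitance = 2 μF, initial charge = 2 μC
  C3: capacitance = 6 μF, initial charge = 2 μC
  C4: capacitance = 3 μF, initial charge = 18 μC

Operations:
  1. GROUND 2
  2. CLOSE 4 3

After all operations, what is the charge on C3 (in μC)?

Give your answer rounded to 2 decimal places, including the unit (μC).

Answer: 13.33 μC

Derivation:
Initial: C1(4μF, Q=3μC, V=0.75V), C2(2μF, Q=2μC, V=1.00V), C3(6μF, Q=2μC, V=0.33V), C4(3μF, Q=18μC, V=6.00V)
Op 1: GROUND 2: Q2=0; energy lost=1.000
Op 2: CLOSE 4-3: Q_total=20.00, C_total=9.00, V=2.22; Q4=6.67, Q3=13.33; dissipated=32.111
Final charges: Q1=3.00, Q2=0.00, Q3=13.33, Q4=6.67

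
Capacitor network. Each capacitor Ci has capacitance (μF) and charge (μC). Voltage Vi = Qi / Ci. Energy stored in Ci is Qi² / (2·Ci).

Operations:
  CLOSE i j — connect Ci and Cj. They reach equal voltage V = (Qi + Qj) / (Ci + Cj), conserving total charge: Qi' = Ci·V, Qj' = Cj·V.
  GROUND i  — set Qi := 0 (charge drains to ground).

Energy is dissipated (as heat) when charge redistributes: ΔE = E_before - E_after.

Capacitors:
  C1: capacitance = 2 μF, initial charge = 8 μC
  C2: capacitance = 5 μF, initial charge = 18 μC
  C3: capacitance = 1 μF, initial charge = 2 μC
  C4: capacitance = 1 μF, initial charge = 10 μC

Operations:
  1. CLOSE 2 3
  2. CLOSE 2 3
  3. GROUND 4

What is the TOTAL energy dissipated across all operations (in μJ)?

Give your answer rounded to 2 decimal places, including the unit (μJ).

Answer: 51.07 μJ

Derivation:
Initial: C1(2μF, Q=8μC, V=4.00V), C2(5μF, Q=18μC, V=3.60V), C3(1μF, Q=2μC, V=2.00V), C4(1μF, Q=10μC, V=10.00V)
Op 1: CLOSE 2-3: Q_total=20.00, C_total=6.00, V=3.33; Q2=16.67, Q3=3.33; dissipated=1.067
Op 2: CLOSE 2-3: Q_total=20.00, C_total=6.00, V=3.33; Q2=16.67, Q3=3.33; dissipated=0.000
Op 3: GROUND 4: Q4=0; energy lost=50.000
Total dissipated: 51.067 μJ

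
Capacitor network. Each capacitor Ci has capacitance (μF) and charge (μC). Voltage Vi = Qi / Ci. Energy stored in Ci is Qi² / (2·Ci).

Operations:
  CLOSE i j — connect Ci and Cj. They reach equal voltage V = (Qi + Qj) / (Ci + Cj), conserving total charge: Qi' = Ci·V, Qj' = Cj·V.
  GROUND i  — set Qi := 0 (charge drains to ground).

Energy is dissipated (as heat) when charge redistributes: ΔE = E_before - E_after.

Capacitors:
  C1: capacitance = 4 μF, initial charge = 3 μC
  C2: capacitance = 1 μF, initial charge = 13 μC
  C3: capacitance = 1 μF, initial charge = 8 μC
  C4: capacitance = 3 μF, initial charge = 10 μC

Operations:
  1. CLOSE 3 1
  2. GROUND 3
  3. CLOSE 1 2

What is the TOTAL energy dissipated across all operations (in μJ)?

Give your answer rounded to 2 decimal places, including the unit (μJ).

Answer: 70.10 μJ

Derivation:
Initial: C1(4μF, Q=3μC, V=0.75V), C2(1μF, Q=13μC, V=13.00V), C3(1μF, Q=8μC, V=8.00V), C4(3μF, Q=10μC, V=3.33V)
Op 1: CLOSE 3-1: Q_total=11.00, C_total=5.00, V=2.20; Q3=2.20, Q1=8.80; dissipated=21.025
Op 2: GROUND 3: Q3=0; energy lost=2.420
Op 3: CLOSE 1-2: Q_total=21.80, C_total=5.00, V=4.36; Q1=17.44, Q2=4.36; dissipated=46.656
Total dissipated: 70.101 μJ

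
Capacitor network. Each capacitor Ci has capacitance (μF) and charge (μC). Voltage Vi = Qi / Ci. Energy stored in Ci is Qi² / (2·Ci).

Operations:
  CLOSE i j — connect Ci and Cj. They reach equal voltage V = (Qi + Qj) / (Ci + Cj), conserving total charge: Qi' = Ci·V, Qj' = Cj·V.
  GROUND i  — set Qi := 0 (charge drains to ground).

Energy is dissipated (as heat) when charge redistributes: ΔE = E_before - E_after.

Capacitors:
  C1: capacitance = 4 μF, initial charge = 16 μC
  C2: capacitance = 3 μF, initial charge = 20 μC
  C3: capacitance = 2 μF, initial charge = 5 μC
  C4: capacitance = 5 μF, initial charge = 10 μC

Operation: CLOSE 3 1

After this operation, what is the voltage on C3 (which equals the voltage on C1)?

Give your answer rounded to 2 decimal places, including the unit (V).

Initial: C1(4μF, Q=16μC, V=4.00V), C2(3μF, Q=20μC, V=6.67V), C3(2μF, Q=5μC, V=2.50V), C4(5μF, Q=10μC, V=2.00V)
Op 1: CLOSE 3-1: Q_total=21.00, C_total=6.00, V=3.50; Q3=7.00, Q1=14.00; dissipated=1.500

Answer: 3.50 V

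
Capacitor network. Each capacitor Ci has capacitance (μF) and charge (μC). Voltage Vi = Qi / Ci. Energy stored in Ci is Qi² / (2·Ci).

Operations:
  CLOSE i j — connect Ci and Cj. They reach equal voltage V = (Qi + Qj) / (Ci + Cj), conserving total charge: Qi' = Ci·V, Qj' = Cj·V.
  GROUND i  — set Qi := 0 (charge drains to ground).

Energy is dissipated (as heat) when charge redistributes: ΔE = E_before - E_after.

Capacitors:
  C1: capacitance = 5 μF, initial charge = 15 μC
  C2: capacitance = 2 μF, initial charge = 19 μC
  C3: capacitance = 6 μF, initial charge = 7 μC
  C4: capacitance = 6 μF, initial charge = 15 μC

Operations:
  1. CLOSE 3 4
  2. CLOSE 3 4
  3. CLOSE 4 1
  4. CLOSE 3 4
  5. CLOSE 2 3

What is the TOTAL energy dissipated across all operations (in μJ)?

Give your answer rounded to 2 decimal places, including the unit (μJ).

Initial: C1(5μF, Q=15μC, V=3.00V), C2(2μF, Q=19μC, V=9.50V), C3(6μF, Q=7μC, V=1.17V), C4(6μF, Q=15μC, V=2.50V)
Op 1: CLOSE 3-4: Q_total=22.00, C_total=12.00, V=1.83; Q3=11.00, Q4=11.00; dissipated=2.667
Op 2: CLOSE 3-4: Q_total=22.00, C_total=12.00, V=1.83; Q3=11.00, Q4=11.00; dissipated=0.000
Op 3: CLOSE 4-1: Q_total=26.00, C_total=11.00, V=2.36; Q4=14.18, Q1=11.82; dissipated=1.856
Op 4: CLOSE 3-4: Q_total=25.18, C_total=12.00, V=2.10; Q3=12.59, Q4=12.59; dissipated=0.422
Op 5: CLOSE 2-3: Q_total=31.59, C_total=8.00, V=3.95; Q2=7.90, Q3=23.69; dissipated=41.087
Total dissipated: 46.031 μJ

Answer: 46.03 μJ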